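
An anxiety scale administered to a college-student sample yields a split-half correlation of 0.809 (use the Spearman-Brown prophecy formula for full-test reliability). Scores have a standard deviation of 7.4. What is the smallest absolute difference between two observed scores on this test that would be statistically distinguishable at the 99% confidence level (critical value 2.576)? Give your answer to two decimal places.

8.76

r_full = 2·0.809 / (1 + 0.809) ≈ 0.894
SEM = 7.400 · √(1 − 0.894) = 7.400 · √0.106 ≈ 7.400 · 0.325 ≈ 2.405
SE_diff = √2 · SEM ≈ 3.401
Minimum reliable difference = 2.576 · SE_diff ≈ 2.576 · 3.401 ≈ 8.760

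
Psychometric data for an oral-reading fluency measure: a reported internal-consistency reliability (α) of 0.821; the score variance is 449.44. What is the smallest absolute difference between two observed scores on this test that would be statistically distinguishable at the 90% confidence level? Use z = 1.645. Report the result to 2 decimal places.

σ = 449.44^(1/2) = 21.200
SEM = 21.200 · √(1 − 0.821) = 21.200 · √0.179 ≈ 21.200 · 0.423 ≈ 8.969
Standard error of the difference = 8.969·√2 ≈ 12.685
Smallest detectable difference = 1.645·12.685 ≈ 20.866

20.87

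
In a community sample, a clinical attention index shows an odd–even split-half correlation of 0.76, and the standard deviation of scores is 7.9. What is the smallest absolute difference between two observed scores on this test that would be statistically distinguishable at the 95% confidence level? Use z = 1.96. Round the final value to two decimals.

Spearman-Brown: r = 2(0.76) / (1 + 0.76) = 1.52000 / 1.76000 ≈ 0.86364
SEM = 7.90000 × √(1 − 0.86364) = 7.90000 × √0.13636 ≈ 7.90000 × 0.36927 ≈ 2.91727
Standard error of the difference = 2.91727·√2 ≈ 4.12564
Minimum reliable difference = 1.96 × SE_diff ≈ 1.96 × 4.12564 ≈ 8.08626

8.09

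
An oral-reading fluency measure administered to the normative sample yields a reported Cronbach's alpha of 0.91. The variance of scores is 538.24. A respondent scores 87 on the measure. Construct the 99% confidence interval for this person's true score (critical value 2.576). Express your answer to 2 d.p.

[69.07, 104.93]

SD = √538.24 ≈ 23.20000
SEM = 23.20000×√(1 − 0.91000) ≈ 6.96000
Margin = 2.576 × 6.96000 ≈ 17.92896
CI = 87 ± 17.92896 → [69.07104, 104.92896]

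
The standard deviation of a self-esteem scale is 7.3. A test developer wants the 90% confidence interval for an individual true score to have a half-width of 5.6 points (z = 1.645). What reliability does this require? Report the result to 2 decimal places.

0.78

Required SEM = 5.6 / 1.645 ≃ 3.4043
r = 1 − (3.4043/7.3)² ≃ 1 − 0.2175 ≃ 0.7825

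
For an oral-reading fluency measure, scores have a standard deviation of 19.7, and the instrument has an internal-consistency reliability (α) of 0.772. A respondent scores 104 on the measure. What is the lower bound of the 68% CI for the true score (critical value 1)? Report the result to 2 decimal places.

94.59

SEM = 19.7000 * √(1 − 0.7720) = 19.7000 * √0.2280 ≃ 19.7000 * 0.4775 ≃ 9.4066
Margin = 1 * 9.4066 ≃ 9.4066
Lower bound: 104 − 9.4066 = 94.5934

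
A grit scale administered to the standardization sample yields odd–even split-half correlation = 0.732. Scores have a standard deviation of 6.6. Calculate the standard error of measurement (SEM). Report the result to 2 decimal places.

2.60

r_full = 2·0.732 / (1 + 0.732) ≃ 0.845
SEM = 6.600×√(1 − 0.845) ≃ 2.596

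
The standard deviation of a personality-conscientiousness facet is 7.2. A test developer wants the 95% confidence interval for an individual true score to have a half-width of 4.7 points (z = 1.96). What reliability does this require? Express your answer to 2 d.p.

0.89

SEM needed = half-width / z = 4.7/1.96 ≈ 2.3980
r = 1 − (SEM / SD)² = 1 − (2.3980 / 7.2)² ≈ 1 − 0.1109 ≈ 0.8891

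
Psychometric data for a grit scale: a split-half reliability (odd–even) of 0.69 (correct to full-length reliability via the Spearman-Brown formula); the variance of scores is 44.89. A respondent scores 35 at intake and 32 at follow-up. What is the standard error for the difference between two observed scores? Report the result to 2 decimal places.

σ = 44.89^(1/2) = 6.700
Full-length reliability (Spearman-Brown) = 2(0.69)/(1+0.69) ≃ 0.817
SEM = 6.700 × √(1 − 0.817) = 6.700 × √0.183 ≃ 6.700 × 0.428 ≃ 2.870
SE_diff = SEM × √2 ≃ 2.870 × 1.414 ≃ 4.058

4.06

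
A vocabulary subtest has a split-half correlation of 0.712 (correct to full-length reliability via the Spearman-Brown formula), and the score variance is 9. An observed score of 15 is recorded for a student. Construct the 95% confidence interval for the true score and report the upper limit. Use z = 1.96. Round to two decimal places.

SD = √9 = 3.0000
Spearman-Brown: r = 2(0.712) / (1 + 0.712) = 1.4240 / 1.7120 ≈ 0.8318
SEM = 3.0000 · √(1 − 0.8318) = 3.0000 · √0.1682 ≈ 3.0000 · 0.4102 ≈ 1.2305
Margin = 1.96 · 1.2305 ≈ 2.4117
Upper bound: 15 + 2.4117 = 17.4117

17.41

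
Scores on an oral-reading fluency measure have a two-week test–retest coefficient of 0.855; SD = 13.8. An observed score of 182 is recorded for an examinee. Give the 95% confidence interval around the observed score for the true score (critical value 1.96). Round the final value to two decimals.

[171.70, 192.30]

SEM = 13.800 * √(1 − 0.855) = 13.800 * √0.145 ≈ 13.800 * 0.381 ≈ 5.255
Half-width = 1.96*5.255 ≈ 10.300
CI = 182 ± 10.300 → [171.700, 192.300]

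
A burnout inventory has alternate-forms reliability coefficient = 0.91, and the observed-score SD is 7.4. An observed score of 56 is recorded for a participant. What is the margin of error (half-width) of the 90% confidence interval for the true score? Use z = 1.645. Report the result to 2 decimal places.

3.65

The standard error of measurement is 7.4000·√(1 − 0.9100) ≃ 7.4000·0.3000 ≃ 2.2200.
Half-width = 1.645·2.2200 ≃ 3.6519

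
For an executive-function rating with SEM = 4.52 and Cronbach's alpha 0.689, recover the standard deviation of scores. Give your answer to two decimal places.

σ = SEM·(1 − r)^(−1/2) ≈ 4.52×1.793 ≈ 8.105

8.11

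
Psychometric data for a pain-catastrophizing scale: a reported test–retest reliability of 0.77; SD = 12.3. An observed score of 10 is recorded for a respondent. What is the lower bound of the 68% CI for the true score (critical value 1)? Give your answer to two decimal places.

SEM = 12.3000 × √(1 − 0.7700) = 12.3000 × √0.2300 ≃ 12.3000 × 0.4796 ≃ 5.8989
Margin = 1 × 5.8989 ≃ 5.8989
Lower limit = 10 − 5.8989 ≃ 4.1011

4.10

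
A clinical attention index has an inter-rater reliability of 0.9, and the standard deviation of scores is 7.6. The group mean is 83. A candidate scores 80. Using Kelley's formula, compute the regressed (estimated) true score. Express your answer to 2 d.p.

T̂ = r·X + (1 − r)·M = 0.9000*80 + 0.1000*83 = 72.0000 + 8.3000 ≈ 80.3000

80.30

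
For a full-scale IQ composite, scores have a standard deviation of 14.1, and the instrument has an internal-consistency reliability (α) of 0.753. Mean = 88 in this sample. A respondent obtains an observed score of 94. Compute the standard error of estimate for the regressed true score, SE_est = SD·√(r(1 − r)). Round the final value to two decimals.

6.08

SE_est = 14.1000·√(0.7530·0.2470) ≈ 6.0809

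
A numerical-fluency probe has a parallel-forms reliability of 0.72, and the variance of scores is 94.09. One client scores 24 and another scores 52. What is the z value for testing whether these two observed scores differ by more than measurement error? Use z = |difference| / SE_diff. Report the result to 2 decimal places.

SD = √94.09 ≃ 9.7000
The standard error of measurement is 9.7000·√(1 − 0.7200) ≃ 9.7000·0.5292 ≃ 5.1328.
SE_diff = SEM · √2 ≃ 5.1328 · 1.4142 ≃ 7.2588
z = |24 − 52| / 7.2588 = 28 / 7.2588 ≃ 3.8574

3.86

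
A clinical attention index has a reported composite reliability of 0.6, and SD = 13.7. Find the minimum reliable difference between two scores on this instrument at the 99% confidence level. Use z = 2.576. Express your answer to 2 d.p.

SEM = 13.700 × √(1 − 0.600) = 13.700 × √0.400 ≈ 13.700 × 0.632 ≈ 8.665
SE_diff = √2 × SEM ≈ 12.254
Smallest detectable difference = 2.576×12.254 ≈ 31.565

31.57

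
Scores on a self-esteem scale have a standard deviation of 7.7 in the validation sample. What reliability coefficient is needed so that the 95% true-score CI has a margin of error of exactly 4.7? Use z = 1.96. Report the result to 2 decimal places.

0.90

SEM needed = half-width / z = 4.7/1.96 ≃ 2.398
Required reliability = 1 − (SEM/SD)² = 1 − 0.097 ≃ 0.903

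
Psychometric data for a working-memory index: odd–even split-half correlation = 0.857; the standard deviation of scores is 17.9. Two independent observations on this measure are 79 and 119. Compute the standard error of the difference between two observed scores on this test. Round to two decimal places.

7.02

Spearman-Brown: r = 2(0.857) / (1 + 0.857) = 1.71400 / 1.85700 ≈ 0.92299
SEM = 17.90000×√(1 − 0.92299) ≈ 4.96724
SE_diff = SEM × √2 ≈ 4.96724 × 1.41421 ≈ 7.02474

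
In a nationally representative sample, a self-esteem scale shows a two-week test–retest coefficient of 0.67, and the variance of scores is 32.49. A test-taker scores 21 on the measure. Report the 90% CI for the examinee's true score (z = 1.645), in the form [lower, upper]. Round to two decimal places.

[15.61, 26.39]

SD = √32.49 ≈ 5.700
SEM = 5.700 · √(1 − 0.670) = 5.700 · √0.330 ≈ 5.700 · 0.574 ≈ 3.274
Half-width = 1.645·3.274 ≈ 5.386
CI = 21 ± 5.386 → [15.614, 26.386]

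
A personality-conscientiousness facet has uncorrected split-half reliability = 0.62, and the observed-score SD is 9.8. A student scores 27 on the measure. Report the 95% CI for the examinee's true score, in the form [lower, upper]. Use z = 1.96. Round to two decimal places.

Spearman-Brown: r = 2(0.62) / (1 + 0.62) = 1.2400 / 1.6200 ≈ 0.7654
SEM = 9.8000 * √(1 − 0.7654) = 9.8000 * √0.2346 ≈ 9.8000 * 0.4843 ≈ 4.7464
Half-width = 1.96*4.7464 ≈ 9.3029
95% CI: 27 ± 9.3029 = [17.6971, 36.3029]

[17.70, 36.30]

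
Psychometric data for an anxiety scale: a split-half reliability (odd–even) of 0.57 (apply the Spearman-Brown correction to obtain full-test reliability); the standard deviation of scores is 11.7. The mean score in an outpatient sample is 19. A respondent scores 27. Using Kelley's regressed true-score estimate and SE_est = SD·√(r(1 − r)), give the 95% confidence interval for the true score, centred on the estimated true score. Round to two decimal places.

Spearman-Brown: r = 2(0.57) / (1 + 0.57) = 1.140 / 1.570 ≈ 0.726
Estimated true score = 0.726·27 + (1 − 0.726)·19 ≈ 24.809
SE_est = SD · √(r(1 − r)) = 11.700 · √0.199 ≈ 11.700 · 0.446 ≈ 5.218
CI = 24.809 ± 1.96 · 5.218 → [14.582, 35.035]

[14.58, 35.04]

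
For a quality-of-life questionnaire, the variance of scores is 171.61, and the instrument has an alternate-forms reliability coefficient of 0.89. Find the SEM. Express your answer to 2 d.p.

SD = √171.61 = 13.10000
The standard error of measurement is 13.10000×√(1 − 0.89000) ≃ 13.10000×0.33166 ≃ 4.34478.

4.34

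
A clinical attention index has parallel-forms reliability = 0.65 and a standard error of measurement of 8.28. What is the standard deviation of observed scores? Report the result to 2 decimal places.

σ = SEM·(1 − r)^(−1/2) ≈ 8.28·1.690 ≈ 13.996

14.00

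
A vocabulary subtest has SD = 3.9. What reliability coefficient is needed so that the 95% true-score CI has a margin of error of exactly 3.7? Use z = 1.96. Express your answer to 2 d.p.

SEM needed = half-width / z = 3.7/1.96 ≈ 1.8878
Required reliability = 1 − (SEM/SD)² = 1 − 0.2343 ≈ 0.7657

0.77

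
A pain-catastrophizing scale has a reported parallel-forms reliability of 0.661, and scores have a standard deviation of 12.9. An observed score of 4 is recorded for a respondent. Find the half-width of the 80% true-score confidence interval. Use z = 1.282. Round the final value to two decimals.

9.63

SEM = 12.90000 × √(1 − 0.66100) = 12.90000 × √0.33900 ≈ 12.90000 × 0.58224 ≈ 7.51086
Margin = 1.282 × 7.51086 ≈ 9.62892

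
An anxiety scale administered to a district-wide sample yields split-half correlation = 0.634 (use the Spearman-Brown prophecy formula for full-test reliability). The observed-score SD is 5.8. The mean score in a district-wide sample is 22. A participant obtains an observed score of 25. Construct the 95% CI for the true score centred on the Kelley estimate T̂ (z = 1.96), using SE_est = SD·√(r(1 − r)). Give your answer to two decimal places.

Full-length reliability (Spearman-Brown) = 2(0.634)/(1+0.634) ≃ 0.776
T̂ = 0.776(25) + 0.224(22) ≃ 24.328
SE_est = SD × √(r(1 − r)) = 5.800 × √0.174 ≃ 5.800 × 0.417 ≃ 2.418
95% CI: 24.328 ± 4.739 ≃ (19.589, 29.068)

[19.59, 29.07]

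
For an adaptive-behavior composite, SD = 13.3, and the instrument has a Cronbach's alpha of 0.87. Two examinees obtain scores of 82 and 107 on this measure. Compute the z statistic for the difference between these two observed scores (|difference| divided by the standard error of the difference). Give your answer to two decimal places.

3.69

SEM = 13.30000 · √(1 − 0.87000) = 13.30000 · √0.13000 ≃ 13.30000 · 0.36056 ≃ 4.79538
SE_diff = √2 · SEM ≃ 6.78170
z = 25 / 6.78170 ≃ 3.68639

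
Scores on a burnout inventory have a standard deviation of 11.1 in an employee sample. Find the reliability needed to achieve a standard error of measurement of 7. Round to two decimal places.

0.60

r = 1 − (7.000/11.1)² ≃ 1 − 0.398 ≃ 0.602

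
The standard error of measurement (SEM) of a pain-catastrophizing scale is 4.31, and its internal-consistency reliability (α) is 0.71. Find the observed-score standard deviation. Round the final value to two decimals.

SD = SEM / √(1 − r) = 4.31 / √0.29000 ≈ 4.31 / 0.53852 ≈ 8.00347

8.00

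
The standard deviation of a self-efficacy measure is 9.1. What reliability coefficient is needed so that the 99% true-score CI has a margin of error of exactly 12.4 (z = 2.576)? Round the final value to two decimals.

0.72

SEM needed = half-width / z = 12.4/2.576 ≈ 4.8137
r = 1 − (SEM / SD)² = 1 − (4.8137 / 9.1)² ≈ 1 − 0.2798 ≈ 0.7202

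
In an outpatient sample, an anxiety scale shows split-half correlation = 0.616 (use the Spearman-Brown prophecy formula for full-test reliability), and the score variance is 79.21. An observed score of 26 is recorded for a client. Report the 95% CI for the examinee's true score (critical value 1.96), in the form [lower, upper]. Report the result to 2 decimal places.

[17.50, 34.50]

SD = √79.21 = 8.90000
Spearman-Brown: r = 2(0.616) / (1 + 0.616) = 1.23200 / 1.61600 ≈ 0.76238
SEM = 8.90000·√(1 − 0.76238) ≈ 4.33845
Margin = 1.96 · 4.33845 ≈ 8.50337
Interval: (17.49663, 34.50337)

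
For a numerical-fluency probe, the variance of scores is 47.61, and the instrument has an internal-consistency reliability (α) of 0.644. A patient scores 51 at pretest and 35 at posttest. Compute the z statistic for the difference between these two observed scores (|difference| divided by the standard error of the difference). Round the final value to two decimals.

2.75

σ = 47.61^(1/2) = 6.9000
SEM = 6.9000×√(1 − 0.6440) ≈ 4.1169
Standard error of the difference = 4.1169·√2 ≈ 5.8222
z = |51 − 35| / 5.8222 = 16 / 5.8222 ≈ 2.7481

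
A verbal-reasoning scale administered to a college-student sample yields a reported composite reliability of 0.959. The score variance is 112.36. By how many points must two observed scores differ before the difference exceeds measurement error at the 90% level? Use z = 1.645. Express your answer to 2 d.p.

4.99

SD = √112.36 ≈ 10.600
SEM = 10.600*√(1 − 0.959) ≈ 2.146
SE_diff = SEM * √2 ≈ 2.146 * 1.414 ≈ 3.035
Smallest detectable difference = 1.645*3.035 ≈ 4.993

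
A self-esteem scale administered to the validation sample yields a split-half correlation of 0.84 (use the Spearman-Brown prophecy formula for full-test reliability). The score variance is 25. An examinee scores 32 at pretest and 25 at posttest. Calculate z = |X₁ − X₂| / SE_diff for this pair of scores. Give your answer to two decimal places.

3.36

SD = √25 ≈ 5.0000
Full-length reliability (Spearman-Brown) = 2(0.84)/(1+0.84) ≈ 0.9130
SEM = 5.0000·√(1 − 0.9130) ≈ 1.4744
SE_diff = SEM · √2 ≈ 1.4744 · 1.4142 ≈ 2.0851
z = |32 − 25| / 2.0851 = 7 / 2.0851 ≈ 3.3571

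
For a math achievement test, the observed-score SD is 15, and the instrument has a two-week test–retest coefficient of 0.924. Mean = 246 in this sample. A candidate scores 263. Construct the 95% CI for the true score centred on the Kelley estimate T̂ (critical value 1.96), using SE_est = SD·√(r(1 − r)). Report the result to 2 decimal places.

[253.92, 269.50]

T̂ = 0.92400(263) + 0.07600(246) ≃ 261.70800
SE_est = SD × √(r(1 − r)) = 15.00000 × √0.07022 ≃ 15.00000 × 0.26500 ≃ 3.97497
95% CI: 261.70800 ± 7.79094 ≃ (253.91706, 269.49894)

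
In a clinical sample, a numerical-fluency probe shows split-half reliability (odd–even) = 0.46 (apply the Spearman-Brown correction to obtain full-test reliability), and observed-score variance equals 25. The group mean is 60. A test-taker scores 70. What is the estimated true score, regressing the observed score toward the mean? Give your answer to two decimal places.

66.30

r_full = 2·0.46 / (1 + 0.46) ≃ 0.6301
Estimated true score = 0.6301×70 + (1 − 0.6301)×60 ≃ 66.3014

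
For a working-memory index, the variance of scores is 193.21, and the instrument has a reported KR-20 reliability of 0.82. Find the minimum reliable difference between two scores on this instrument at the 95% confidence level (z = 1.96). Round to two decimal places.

σ = 193.21^(1/2) = 13.9000
SEM = 13.9000 · √(1 − 0.8200) = 13.9000 · √0.1800 ≈ 13.9000 · 0.4243 ≈ 5.8973
SE_diff = √2 · SEM ≈ 8.3400
Minimum reliable difference = 1.96 · SE_diff ≈ 1.96 · 8.3400 ≈ 16.3464

16.35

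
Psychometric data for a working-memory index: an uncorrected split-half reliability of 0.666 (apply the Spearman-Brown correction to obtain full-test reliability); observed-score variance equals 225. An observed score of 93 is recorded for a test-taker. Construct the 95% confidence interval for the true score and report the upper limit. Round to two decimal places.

SD = √225 = 15.000
Full-length reliability (Spearman-Brown) = 2(0.666)/(1+0.666) ≈ 0.800
SEM = 15.000 * √(1 − 0.800) = 15.000 * √0.200 ≈ 15.000 * 0.448 ≈ 6.716
Margin = 1.96 * 6.716 ≈ 13.164
Upper bound: 93 + 13.164 = 106.164

106.16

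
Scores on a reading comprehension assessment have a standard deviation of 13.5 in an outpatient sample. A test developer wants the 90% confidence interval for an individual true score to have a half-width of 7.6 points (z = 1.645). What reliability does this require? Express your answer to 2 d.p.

Required SEM = 7.6 / 1.645 ≃ 4.6201
r = 1 − (4.6201/13.5)² ≃ 1 − 0.1171 ≃ 0.8829

0.88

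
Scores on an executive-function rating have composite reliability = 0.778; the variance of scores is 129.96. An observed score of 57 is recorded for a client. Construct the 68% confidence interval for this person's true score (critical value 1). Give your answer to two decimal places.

σ = 129.96^(1/2) = 11.40000
The standard error of measurement is 11.40000×√(1 − 0.77800) ≈ 11.40000×0.47117 ≈ 5.37132.
Half-width = 1×5.37132 ≈ 5.37132
CI = 57 ± 5.37132 → [51.62868, 62.37132]

[51.63, 62.37]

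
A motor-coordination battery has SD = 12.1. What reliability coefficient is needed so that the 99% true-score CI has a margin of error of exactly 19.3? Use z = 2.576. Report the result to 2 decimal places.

0.62

SEM needed = half-width / z = 19.3/2.576 ≈ 7.492
Required reliability = 1 − (SEM/SD)² = 1 − 0.383 ≈ 0.617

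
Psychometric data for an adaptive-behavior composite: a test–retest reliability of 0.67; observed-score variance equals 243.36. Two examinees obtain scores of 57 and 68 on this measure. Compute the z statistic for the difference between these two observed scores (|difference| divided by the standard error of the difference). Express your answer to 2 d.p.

σ = 243.36^(1/2) = 15.6000
SEM = 15.6000 · √(1 − 0.6700) = 15.6000 · √0.3300 ≃ 15.6000 · 0.5745 ≃ 8.9615
SE_diff = √2 · SEM ≃ 12.6735
z = 11 / 12.6735 ≃ 0.8680

0.87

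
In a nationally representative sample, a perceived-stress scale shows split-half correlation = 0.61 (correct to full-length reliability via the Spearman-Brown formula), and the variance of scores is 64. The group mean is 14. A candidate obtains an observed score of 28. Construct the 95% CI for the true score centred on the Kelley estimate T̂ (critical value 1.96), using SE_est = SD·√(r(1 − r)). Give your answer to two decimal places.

[17.89, 31.33]

σ = 64^(1/2) = 8.0000
r_full = 2·0.61 / (1 + 0.61) ≈ 0.7578
T̂ = r·X + (1 − r)·M = 0.7578·28 + 0.2422·14 ≈ 21.2174 + 3.3913 ≈ 24.6087
SE_est = 8.0000·√(0.7578·0.2422) ≈ 3.4275
95% CI: 24.6087 ± 6.7179 ≈ (17.8908, 31.3266)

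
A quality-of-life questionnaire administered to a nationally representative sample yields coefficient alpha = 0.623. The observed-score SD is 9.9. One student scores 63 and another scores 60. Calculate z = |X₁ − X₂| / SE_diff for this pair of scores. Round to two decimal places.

The standard error of measurement is 9.90000·√(1 − 0.62300) ≃ 9.90000·0.61400 ≃ 6.07863.
Standard error of the difference = 6.07863·√2 ≃ 8.59648
z = |63 − 60| / 8.59648 = 3 / 8.59648 ≃ 0.34898

0.35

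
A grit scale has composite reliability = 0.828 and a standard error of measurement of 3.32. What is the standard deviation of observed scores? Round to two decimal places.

SD = 3.32 / √(1 − 0.828) ≈ 8.005

8.01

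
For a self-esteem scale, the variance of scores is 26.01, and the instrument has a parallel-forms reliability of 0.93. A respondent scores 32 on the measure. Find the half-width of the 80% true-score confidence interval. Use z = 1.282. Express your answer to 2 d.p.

SD = √26.01 = 5.10000
The standard error of measurement is 5.10000*√(1 − 0.93000) ≈ 5.10000*0.26458 ≈ 1.34933.
Half-width = 1.282*1.34933 ≈ 1.72985

1.73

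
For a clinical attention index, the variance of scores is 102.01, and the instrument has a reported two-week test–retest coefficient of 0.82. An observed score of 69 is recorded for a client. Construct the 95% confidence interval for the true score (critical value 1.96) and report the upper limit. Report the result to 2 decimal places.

SD = √102.01 ≃ 10.1000
SEM = 10.1000×√(1 − 0.8200) ≃ 4.2851
Half-width = 1.96×4.2851 ≃ 8.3987
Upper limit = 69 + 8.3987 ≃ 77.3987

77.40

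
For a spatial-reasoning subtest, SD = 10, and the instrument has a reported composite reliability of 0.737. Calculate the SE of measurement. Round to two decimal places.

5.13

The standard error of measurement is 10.000·√(1 − 0.737) ≈ 10.000·0.513 ≈ 5.128.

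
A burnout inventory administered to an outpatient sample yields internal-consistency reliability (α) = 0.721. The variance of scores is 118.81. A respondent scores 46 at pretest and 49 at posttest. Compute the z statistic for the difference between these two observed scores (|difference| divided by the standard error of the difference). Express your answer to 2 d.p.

0.37

SD = √118.81 ≃ 10.9000
The standard error of measurement is 10.9000×√(1 − 0.7210) ≃ 10.9000×0.5282 ≃ 5.7574.
SE_diff = SEM × √2 ≃ 5.7574 × 1.4142 ≃ 8.1422
z = |46 − 49| / 8.1422 = 3 / 8.1422 ≃ 0.3684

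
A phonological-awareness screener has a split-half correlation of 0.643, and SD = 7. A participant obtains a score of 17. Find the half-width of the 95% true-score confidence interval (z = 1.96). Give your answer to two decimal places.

r_full = 2·0.643 / (1 + 0.643) ≈ 0.7827
SEM = 7.0000 * √(1 − 0.7827) = 7.0000 * √0.2173 ≈ 7.0000 * 0.4661 ≈ 3.2630
Half-width = 1.96*3.2630 ≈ 6.3954

6.40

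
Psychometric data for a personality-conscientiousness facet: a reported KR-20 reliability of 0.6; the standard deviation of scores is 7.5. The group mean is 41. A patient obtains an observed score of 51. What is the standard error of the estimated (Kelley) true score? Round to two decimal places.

SE_est = 7.500·√[r(1 − r)] ≈ 3.674

3.67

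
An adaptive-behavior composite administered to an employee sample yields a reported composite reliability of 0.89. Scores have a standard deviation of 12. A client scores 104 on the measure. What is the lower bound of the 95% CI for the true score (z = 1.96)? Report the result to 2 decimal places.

The standard error of measurement is 12.00000·√(1 − 0.89000) ≈ 12.00000·0.33166 ≈ 3.97995.
Half-width = 1.96·3.97995 ≈ 7.80070
Lower limit = 104 − 7.80070 ≈ 96.19930

96.20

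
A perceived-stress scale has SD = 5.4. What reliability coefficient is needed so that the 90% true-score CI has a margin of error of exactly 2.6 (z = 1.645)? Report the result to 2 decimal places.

SEM needed = half-width / z = 2.6/1.645 ≈ 1.581
Required reliability = 1 − (SEM/SD)² = 1 − 0.086 ≈ 0.914

0.91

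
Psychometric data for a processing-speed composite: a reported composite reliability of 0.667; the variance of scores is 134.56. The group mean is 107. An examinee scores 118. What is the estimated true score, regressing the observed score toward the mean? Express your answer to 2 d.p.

T̂ = 0.6670(118) + 0.3330(107) ≈ 114.3370

114.34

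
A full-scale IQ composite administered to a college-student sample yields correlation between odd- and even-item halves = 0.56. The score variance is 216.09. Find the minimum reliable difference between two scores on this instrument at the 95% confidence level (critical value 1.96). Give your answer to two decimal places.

SD = √216.09 ≈ 14.7000
Full-length reliability (Spearman-Brown) = 2(0.56)/(1+0.56) ≈ 0.7179
SEM = 14.7000·√(1 − 0.7179) ≈ 7.8069
SE_diff = √2 · SEM ≈ 11.0407
Smallest detectable difference = 1.96·11.0407 ≈ 21.6398

21.64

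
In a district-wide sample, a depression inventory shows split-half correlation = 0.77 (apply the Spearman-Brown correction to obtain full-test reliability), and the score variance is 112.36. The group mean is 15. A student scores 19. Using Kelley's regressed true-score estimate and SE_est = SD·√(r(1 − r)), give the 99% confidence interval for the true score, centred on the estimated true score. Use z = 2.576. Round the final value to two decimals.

[9.30, 27.66]

SD = √112.36 = 10.600
r_full = 2·0.77 / (1 + 0.77) ≈ 0.870
T̂ = 0.870(19) + 0.130(15) ≈ 18.480
SE_est = SD * √(r(1 − r)) = 10.600 * √0.113 ≈ 10.600 * 0.336 ≈ 3.564
99% CI: 18.480 ± 9.181 ≈ (9.299, 27.661)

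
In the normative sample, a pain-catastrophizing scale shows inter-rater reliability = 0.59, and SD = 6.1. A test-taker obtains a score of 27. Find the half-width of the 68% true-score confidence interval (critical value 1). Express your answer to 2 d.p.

The standard error of measurement is 6.1000·√(1 − 0.5900) ≈ 6.1000·0.6403 ≈ 3.9059.
Half-width = 1·3.9059 ≈ 3.9059

3.91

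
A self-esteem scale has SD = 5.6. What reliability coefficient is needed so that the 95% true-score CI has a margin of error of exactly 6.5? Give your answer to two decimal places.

SEM needed = half-width / z = 6.5/1.96 ≈ 3.31633
r = 1 − (SEM / SD)² = 1 − (3.31633 / 5.6)² ≈ 1 − 0.35070 ≈ 0.64930

0.65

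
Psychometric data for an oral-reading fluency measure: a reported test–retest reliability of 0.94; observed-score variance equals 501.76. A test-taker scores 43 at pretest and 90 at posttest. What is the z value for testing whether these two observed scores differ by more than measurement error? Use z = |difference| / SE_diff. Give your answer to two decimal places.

6.06

σ = 501.76^(1/2) = 22.40000
SEM = 22.40000 * √(1 − 0.94000) = 22.40000 * √0.06000 ≈ 22.40000 * 0.24495 ≈ 5.48686
Standard error of the difference = 5.48686·√2 ≈ 7.75959
z = |43 − 90| / 7.75959 = 47 / 7.75959 ≈ 6.05702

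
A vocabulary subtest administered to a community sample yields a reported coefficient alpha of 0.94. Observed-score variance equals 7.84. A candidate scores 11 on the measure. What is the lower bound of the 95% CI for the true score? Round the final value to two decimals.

9.66

SD = √7.84 ≈ 2.800
SEM = 2.800 * √(1 − 0.940) = 2.800 * √0.060 ≈ 2.800 * 0.245 ≈ 0.686
1.96 * SEM ≈ 1.344
Lower limit = 11 − 1.344 ≈ 9.656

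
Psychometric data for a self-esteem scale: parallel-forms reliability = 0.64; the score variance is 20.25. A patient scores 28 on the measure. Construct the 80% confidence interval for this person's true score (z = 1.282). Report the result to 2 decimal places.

SD = √20.25 ≃ 4.50000
SEM = 4.50000*√(1 − 0.64000) ≃ 2.70000
Margin = 1.282 * 2.70000 ≃ 3.46140
Interval: (24.53860, 31.46140)

[24.54, 31.46]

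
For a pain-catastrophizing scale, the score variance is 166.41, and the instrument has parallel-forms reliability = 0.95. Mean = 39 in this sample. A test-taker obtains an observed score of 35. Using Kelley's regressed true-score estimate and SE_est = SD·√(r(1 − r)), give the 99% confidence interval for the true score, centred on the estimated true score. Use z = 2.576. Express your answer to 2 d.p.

SD = √166.41 = 12.900
T̂ = 0.950(35) + 0.050(39) ≈ 35.200
SE_est = SD × √(r(1 − r)) = 12.900 × √0.048 ≈ 12.900 × 0.218 ≈ 2.811
99% CI: 35.200 ± 7.242 ≈ (27.958, 42.442)

[27.96, 42.44]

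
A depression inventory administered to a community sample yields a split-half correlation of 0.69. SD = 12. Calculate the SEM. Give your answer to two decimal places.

Spearman-Brown: r = 2(0.69) / (1 + 0.69) = 1.380 / 1.690 ≈ 0.817
SEM = 12.000 · √(1 − 0.817) = 12.000 · √0.183 ≈ 12.000 · 0.428 ≈ 5.139

5.14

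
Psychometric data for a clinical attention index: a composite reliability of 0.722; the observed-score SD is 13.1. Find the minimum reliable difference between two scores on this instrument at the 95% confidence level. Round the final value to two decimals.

19.15

SEM = 13.100 × √(1 − 0.722) = 13.100 × √0.278 ≃ 13.100 × 0.527 ≃ 6.907
SE_diff = SEM × √2 ≃ 6.907 × 1.414 ≃ 9.768
Smallest detectable difference = 1.96×9.768 ≃ 19.145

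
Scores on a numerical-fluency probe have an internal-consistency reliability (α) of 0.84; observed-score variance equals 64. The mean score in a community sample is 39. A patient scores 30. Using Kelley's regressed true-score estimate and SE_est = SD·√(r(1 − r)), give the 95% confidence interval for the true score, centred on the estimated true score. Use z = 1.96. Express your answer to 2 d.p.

[25.69, 37.19]

SD = √64 = 8.00000
T̂ = r·X + (1 − r)·M = 0.84000·30 + 0.16000·39 = 25.20000 + 6.24000 ≃ 31.44000
SE_est = SD · √(r(1 − r)) = 8.00000 · √0.13440 ≃ 8.00000 · 0.36661 ≃ 2.93285
CI = 31.44000 ± 1.96 · 2.93285 → [25.69162, 37.18838]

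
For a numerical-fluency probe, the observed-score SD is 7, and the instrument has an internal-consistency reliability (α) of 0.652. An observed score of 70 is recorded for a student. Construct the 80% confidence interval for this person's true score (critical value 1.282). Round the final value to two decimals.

The standard error of measurement is 7.0000*√(1 − 0.6520) ≈ 7.0000*0.5899 ≈ 4.1294.
Half-width = 1.282*4.1294 ≈ 5.2939
Interval: (64.7061, 75.2939)

[64.71, 75.29]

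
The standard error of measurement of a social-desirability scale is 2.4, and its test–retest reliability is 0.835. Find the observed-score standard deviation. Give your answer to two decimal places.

SD = SEM / √(1 − r) = 2.4 / √0.165 ≈ 2.4 / 0.406 ≈ 5.908

5.91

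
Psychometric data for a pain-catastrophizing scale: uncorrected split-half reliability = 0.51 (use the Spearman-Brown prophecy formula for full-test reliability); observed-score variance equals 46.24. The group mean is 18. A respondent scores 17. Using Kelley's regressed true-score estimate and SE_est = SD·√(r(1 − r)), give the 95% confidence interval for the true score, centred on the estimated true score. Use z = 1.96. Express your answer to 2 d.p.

SD = √46.24 ≃ 6.8000
r_full = 2·0.51 / (1 + 0.51) ≃ 0.6755
T̂ = r·X + (1 − r)·M = 0.6755*17 + 0.3245*18 ≃ 11.4834 + 5.8411 ≃ 17.3245
SE_est = 6.8000*√(0.6755*0.3245) ≃ 3.1837
95% CI: 17.3245 ± 6.2400 ≃ (11.0845, 23.5645)

[11.08, 23.56]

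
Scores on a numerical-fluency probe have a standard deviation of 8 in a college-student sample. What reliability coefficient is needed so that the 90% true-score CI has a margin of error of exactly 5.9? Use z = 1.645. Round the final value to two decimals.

Required SEM = 5.9 / 1.645 ≈ 3.58663
Required reliability = 1 − (SEM/SD)² = 1 − 0.20100 ≈ 0.79900

0.80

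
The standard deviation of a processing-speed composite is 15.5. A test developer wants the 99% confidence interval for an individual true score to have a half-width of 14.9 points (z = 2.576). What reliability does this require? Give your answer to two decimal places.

Required SEM = 14.9 / 2.576 ≈ 5.784
r = 1 − (5.784/15.5)² ≈ 1 − 0.139 ≈ 0.861

0.86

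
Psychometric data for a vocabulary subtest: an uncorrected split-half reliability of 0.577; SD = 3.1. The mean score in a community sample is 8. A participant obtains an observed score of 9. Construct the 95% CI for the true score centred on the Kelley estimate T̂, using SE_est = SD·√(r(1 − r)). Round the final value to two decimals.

[6.04, 11.42]

Spearman-Brown: r = 2(0.577) / (1 + 0.577) = 1.154 / 1.577 ≈ 0.732
T̂ = 0.732(9) + 0.268(8) ≈ 8.732
SE_est = SD × √(r(1 − r)) = 3.100 × √0.196 ≈ 3.100 × 0.443 ≈ 1.373
95% CI: 8.732 ± 2.692 ≈ (6.040, 11.424)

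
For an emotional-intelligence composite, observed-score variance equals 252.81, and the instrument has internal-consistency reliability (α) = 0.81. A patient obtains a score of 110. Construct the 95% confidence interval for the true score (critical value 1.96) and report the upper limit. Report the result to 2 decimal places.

123.58

σ = 252.81^(1/2) = 15.900
The standard error of measurement is 15.900·√(1 − 0.810) ≈ 15.900·0.436 ≈ 6.931.
Margin = 1.96 · 6.931 ≈ 13.584
Upper limit = 110 + 13.584 ≈ 123.584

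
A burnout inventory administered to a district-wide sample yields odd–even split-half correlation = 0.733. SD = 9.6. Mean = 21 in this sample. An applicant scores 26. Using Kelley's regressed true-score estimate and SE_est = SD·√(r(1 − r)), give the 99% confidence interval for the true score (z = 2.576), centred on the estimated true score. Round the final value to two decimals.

Spearman-Brown: r = 2(0.733) / (1 + 0.733) = 1.466 / 1.733 ≃ 0.846
Estimated true score = 0.846*26 + (1 − 0.846)*21 ≃ 25.230
SE_est = 9.600·√[r(1 − r)] ≃ 3.466
CI = 25.230 ± 2.576 * 3.466 → [16.302, 34.157]

[16.30, 34.16]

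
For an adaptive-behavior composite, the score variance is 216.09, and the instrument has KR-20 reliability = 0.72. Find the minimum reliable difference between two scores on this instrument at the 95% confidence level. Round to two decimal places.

SD = √216.09 = 14.7000
The standard error of measurement is 14.7000*√(1 − 0.7200) ≈ 14.7000*0.5292 ≈ 7.7785.
SE_diff = SEM * √2 ≈ 7.7785 * 1.4142 ≈ 11.0005
Smallest detectable difference = 1.96*11.0005 ≈ 21.5609

21.56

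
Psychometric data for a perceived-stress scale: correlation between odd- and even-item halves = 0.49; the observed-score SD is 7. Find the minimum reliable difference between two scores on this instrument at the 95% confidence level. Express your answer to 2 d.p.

Full-length reliability (Spearman-Brown) = 2(0.49)/(1+0.49) ≈ 0.658
SEM = 7.000 × √(1 − 0.658) = 7.000 × √0.342 ≈ 7.000 × 0.585 ≈ 4.095
SE_diff = √2 × SEM ≈ 5.792
Smallest detectable difference = 1.96×5.792 ≈ 11.352

11.35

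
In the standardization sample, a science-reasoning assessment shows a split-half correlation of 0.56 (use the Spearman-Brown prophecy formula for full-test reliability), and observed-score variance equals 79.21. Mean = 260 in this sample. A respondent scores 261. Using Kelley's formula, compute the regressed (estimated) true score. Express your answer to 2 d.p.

260.72

r_full = 2·0.56 / (1 + 0.56) ≈ 0.718
T̂ = r·X + (1 − r)·M = 0.718×261 + 0.282×260 ≈ 187.385 + 73.333 ≈ 260.718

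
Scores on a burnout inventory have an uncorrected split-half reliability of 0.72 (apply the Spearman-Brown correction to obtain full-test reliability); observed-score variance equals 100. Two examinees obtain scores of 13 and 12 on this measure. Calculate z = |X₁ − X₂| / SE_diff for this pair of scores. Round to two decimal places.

0.18

SD = √100 ≃ 10.0000
r_full = 2·0.72 / (1 + 0.72) ≃ 0.8372
The standard error of measurement is 10.0000·√(1 − 0.8372) ≃ 10.0000·0.4035 ≃ 4.0347.
Standard error of the difference = 4.0347·√2 ≃ 5.7060
z = 1 / 5.7060 ≃ 0.1753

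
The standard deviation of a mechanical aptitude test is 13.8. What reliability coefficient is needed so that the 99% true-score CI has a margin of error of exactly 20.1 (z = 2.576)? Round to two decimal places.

Required SEM = 20.1 / 2.576 ≈ 7.80280
Required reliability = 1 − (SEM/SD)² = 1 − 0.31970 ≈ 0.68030

0.68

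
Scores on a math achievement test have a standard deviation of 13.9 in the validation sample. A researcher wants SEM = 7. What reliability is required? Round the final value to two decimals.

r = 1 − (SEM / SD)² = 1 − (7.0000 / 13.9)² ≈ 1 − 0.2536 ≈ 0.7464

0.75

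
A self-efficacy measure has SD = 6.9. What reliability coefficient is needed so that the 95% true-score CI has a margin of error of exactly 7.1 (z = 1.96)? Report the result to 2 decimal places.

Required SEM = 7.1 / 1.96 ≈ 3.62245
Required reliability = 1 − (SEM/SD)² = 1 − 0.27562 ≈ 0.72438

0.72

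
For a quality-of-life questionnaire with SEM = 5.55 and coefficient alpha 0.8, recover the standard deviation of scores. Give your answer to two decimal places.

12.41

σ = SEM·(1 − r)^(−1/2) ≃ 5.55*2.2361 ≃ 12.4102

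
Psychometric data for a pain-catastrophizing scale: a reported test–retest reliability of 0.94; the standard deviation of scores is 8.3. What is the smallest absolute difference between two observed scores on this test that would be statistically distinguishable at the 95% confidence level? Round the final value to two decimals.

SEM = 8.3000·√(1 − 0.9400) ≈ 2.0331
Standard error of the difference = 2.0331·√2 ≈ 2.8752
Smallest detectable difference = 1.96·2.8752 ≈ 5.6354

5.64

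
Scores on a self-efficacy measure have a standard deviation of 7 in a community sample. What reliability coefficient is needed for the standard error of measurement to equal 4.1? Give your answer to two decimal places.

Required reliability = 1 − (SEM/SD)² = 1 − 0.3431 ≈ 0.6569

0.66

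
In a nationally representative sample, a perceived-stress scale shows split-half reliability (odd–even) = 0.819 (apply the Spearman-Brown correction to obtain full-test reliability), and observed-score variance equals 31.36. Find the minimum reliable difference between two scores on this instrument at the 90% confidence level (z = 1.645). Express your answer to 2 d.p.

SD = √31.36 ≈ 5.6000
Full-length reliability (Spearman-Brown) = 2(0.819)/(1+0.819) ≈ 0.9005
SEM = 5.6000 * √(1 − 0.9005) = 5.6000 * √0.0995 ≈ 5.6000 * 0.3154 ≈ 1.7665
SE_diff = √2 * SEM ≈ 2.4982
Smallest detectable difference = 1.645*2.4982 ≈ 4.1095

4.11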